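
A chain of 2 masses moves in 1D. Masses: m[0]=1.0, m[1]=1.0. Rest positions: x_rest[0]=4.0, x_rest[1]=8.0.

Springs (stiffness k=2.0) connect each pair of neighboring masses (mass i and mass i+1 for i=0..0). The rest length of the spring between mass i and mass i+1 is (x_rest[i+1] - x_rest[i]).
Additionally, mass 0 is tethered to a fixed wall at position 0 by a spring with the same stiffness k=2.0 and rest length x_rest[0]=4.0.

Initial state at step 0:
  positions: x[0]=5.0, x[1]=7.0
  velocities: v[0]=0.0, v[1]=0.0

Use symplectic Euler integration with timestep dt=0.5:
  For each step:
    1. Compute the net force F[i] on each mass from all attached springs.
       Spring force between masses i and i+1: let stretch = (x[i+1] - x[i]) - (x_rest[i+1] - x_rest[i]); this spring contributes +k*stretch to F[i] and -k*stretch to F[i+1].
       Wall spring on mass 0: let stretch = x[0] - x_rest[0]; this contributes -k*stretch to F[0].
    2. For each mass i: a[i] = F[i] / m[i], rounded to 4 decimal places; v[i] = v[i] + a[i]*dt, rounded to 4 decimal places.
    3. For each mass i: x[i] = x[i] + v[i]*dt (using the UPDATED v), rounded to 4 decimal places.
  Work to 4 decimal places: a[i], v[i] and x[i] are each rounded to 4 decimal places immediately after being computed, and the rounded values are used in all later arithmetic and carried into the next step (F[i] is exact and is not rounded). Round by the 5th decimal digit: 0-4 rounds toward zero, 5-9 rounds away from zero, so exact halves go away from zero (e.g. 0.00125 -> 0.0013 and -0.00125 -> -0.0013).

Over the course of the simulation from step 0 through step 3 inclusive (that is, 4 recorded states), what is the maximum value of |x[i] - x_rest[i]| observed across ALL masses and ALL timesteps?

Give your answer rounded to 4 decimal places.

Step 0: x=[5.0000 7.0000] v=[0.0000 0.0000]
Step 1: x=[3.5000 8.0000] v=[-3.0000 2.0000]
Step 2: x=[2.5000 8.7500] v=[-2.0000 1.5000]
Step 3: x=[3.3750 8.3750] v=[1.7500 -0.7500]
Max displacement = 1.5000

Answer: 1.5000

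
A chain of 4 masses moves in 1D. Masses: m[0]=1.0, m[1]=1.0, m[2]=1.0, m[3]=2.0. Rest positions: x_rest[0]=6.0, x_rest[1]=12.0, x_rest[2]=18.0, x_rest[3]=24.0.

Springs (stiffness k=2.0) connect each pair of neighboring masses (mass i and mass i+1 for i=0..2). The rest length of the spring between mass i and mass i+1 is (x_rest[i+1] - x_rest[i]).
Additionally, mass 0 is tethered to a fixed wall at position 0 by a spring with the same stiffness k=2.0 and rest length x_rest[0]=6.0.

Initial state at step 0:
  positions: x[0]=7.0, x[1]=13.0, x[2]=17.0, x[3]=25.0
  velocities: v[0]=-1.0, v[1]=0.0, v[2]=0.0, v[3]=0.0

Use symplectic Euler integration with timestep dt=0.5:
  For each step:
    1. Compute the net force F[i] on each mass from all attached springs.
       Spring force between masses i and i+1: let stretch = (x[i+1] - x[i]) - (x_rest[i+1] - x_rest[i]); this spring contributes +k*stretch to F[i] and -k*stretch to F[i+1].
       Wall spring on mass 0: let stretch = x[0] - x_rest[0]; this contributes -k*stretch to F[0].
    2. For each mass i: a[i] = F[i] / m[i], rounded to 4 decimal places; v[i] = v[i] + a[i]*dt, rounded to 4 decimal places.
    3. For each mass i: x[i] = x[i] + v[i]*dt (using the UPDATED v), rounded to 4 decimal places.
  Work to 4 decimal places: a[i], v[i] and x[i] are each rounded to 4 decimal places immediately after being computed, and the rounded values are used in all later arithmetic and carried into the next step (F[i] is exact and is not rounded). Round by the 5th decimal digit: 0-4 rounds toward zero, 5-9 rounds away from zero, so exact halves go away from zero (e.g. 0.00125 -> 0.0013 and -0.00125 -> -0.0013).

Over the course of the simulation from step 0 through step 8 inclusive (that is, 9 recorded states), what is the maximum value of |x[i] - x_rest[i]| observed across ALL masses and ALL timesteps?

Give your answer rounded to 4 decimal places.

Step 0: x=[7.0000 13.0000 17.0000 25.0000] v=[-1.0000 0.0000 0.0000 0.0000]
Step 1: x=[6.0000 12.0000 19.0000 24.5000] v=[-2.0000 -2.0000 4.0000 -1.0000]
Step 2: x=[5.0000 11.5000 20.2500 24.1250] v=[-2.0000 -1.0000 2.5000 -0.7500]
Step 3: x=[4.7500 12.1250 19.0625 24.2813] v=[-0.5000 1.2500 -2.3750 0.3125]
Step 4: x=[5.8125 12.5313 17.0157 24.6329] v=[2.1250 0.8125 -4.0937 0.7031]
Step 5: x=[7.3282 11.8204 16.5353 24.5802] v=[3.0313 -1.4219 -0.9609 -0.1055]
Step 6: x=[7.4259 11.2208 17.7199 24.0162] v=[0.1953 -1.1992 2.3691 -1.1280]
Step 7: x=[5.7081 11.9733 18.8031 23.3781] v=[-3.4357 1.5050 2.1663 -1.2762]
Step 8: x=[4.2688 13.0081 18.7589 23.0963] v=[-2.8786 2.0696 -0.0885 -0.5637]
Max displacement = 2.2500

Answer: 2.2500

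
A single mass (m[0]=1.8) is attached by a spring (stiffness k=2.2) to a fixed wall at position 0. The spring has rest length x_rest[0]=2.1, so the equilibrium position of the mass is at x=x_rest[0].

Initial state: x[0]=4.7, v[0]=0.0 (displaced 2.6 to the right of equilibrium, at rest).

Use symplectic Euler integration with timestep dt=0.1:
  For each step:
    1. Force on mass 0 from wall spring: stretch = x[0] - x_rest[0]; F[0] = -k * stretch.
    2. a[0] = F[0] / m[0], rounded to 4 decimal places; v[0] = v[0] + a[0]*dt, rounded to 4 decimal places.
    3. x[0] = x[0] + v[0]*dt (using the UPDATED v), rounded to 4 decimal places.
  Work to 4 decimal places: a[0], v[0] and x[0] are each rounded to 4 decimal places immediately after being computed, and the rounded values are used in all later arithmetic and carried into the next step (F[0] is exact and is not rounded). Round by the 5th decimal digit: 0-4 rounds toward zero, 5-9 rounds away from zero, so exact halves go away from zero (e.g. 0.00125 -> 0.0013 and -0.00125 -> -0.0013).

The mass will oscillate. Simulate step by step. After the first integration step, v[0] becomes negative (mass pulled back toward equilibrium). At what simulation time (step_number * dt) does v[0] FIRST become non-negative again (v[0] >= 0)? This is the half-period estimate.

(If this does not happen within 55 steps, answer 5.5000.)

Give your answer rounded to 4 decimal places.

Step 0: x=[4.7000] v=[0.0000]
Step 1: x=[4.6682] v=[-0.3178]
Step 2: x=[4.6050] v=[-0.6317]
Step 3: x=[4.5112] v=[-0.9379]
Step 4: x=[4.3879] v=[-1.2326]
Step 5: x=[4.2367] v=[-1.5122]
Step 6: x=[4.0594] v=[-1.7734]
Step 7: x=[3.8581] v=[-2.0129]
Step 8: x=[3.6353] v=[-2.2278]
Step 9: x=[3.3938] v=[-2.4155]
Step 10: x=[3.1364] v=[-2.5736]
Step 11: x=[2.8664] v=[-2.7003]
Step 12: x=[2.5870] v=[-2.7940]
Step 13: x=[2.3017] v=[-2.8535]
Step 14: x=[2.0139] v=[-2.8782]
Step 15: x=[1.7271] v=[-2.8677]
Step 16: x=[1.4449] v=[-2.8221]
Step 17: x=[1.1707] v=[-2.7420]
Step 18: x=[0.9079] v=[-2.6284]
Step 19: x=[0.6596] v=[-2.4827]
Step 20: x=[0.4289] v=[-2.3067]
Step 21: x=[0.2187] v=[-2.1025]
Step 22: x=[0.0314] v=[-1.8726]
Step 23: x=[-0.1306] v=[-1.6198]
Step 24: x=[-0.2653] v=[-1.3472]
Step 25: x=[-0.3711] v=[-1.0581]
Step 26: x=[-0.4467] v=[-0.7561]
Step 27: x=[-0.4912] v=[-0.4448]
Step 28: x=[-0.5040] v=[-0.1281]
Step 29: x=[-0.4850] v=[0.1902]
First v>=0 after going negative at step 29, time=2.9000

Answer: 2.9000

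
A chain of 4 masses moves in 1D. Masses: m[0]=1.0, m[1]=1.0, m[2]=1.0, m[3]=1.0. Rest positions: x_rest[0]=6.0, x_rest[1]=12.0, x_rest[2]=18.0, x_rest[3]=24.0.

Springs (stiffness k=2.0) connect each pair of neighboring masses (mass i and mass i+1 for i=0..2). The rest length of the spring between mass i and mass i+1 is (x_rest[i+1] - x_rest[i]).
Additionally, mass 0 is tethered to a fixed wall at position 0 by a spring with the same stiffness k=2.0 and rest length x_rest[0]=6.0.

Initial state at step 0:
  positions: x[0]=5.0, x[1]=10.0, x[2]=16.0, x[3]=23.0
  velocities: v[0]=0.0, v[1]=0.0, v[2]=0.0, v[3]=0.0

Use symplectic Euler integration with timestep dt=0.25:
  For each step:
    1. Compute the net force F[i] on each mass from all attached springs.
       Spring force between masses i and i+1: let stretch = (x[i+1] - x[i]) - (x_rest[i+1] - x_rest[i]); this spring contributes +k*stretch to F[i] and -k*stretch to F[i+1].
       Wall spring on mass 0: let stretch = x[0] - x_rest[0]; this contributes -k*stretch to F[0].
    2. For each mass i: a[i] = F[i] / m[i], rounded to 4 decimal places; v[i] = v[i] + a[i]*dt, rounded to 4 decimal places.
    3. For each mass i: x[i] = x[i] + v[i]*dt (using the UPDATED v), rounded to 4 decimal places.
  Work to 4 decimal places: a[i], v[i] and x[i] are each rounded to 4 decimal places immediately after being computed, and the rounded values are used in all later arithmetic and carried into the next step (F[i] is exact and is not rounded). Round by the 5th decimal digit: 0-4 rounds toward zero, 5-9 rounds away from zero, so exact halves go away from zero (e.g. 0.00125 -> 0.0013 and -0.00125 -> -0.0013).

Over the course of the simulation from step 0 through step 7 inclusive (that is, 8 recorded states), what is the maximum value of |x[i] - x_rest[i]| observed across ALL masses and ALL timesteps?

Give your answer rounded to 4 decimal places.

Answer: 2.0020

Derivation:
Step 0: x=[5.0000 10.0000 16.0000 23.0000] v=[0.0000 0.0000 0.0000 0.0000]
Step 1: x=[5.0000 10.1250 16.1250 22.8750] v=[0.0000 0.5000 0.5000 -0.5000]
Step 2: x=[5.0156 10.3594 16.3438 22.6563] v=[0.0625 0.9375 0.8750 -0.8750]
Step 3: x=[5.0723 10.6739 16.6036 22.3985] v=[0.2266 1.2578 1.0391 -1.0313]
Step 4: x=[5.1951 11.0294 16.8465 22.1663] v=[0.4913 1.4219 0.9717 -0.9288]
Step 5: x=[5.3978 11.3827 17.0273 22.0191] v=[0.8109 1.4133 0.7231 -0.5887]
Step 6: x=[5.6739 11.6935 17.1265 21.9980] v=[1.1045 1.2432 0.3967 -0.0846]
Step 7: x=[5.9933 11.9310 17.1555 22.1179] v=[1.2774 0.9499 0.1160 0.4797]
Max displacement = 2.0020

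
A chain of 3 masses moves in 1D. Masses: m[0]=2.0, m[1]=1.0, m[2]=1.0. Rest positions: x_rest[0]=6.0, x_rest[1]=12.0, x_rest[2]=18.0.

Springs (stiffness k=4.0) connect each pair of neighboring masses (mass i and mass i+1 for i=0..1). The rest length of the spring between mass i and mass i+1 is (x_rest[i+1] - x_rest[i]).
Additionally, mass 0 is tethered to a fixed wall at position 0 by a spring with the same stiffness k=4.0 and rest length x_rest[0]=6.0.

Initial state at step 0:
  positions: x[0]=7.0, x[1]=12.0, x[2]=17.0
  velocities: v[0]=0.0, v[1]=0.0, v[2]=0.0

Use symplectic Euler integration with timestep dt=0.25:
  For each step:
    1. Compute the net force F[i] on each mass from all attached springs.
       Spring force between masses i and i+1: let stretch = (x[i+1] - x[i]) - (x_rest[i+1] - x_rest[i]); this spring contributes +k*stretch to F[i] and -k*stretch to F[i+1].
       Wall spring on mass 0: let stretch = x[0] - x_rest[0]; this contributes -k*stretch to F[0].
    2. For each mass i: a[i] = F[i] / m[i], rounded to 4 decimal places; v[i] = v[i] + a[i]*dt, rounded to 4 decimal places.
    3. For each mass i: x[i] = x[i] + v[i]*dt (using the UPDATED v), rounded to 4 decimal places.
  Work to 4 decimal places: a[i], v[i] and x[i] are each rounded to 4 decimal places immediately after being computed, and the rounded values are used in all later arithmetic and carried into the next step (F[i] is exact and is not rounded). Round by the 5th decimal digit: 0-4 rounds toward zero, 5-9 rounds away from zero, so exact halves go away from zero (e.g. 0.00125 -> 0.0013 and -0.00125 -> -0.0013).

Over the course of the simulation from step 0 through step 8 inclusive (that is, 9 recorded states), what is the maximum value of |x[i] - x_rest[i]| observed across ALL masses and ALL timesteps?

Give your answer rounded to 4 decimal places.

Step 0: x=[7.0000 12.0000 17.0000] v=[0.0000 0.0000 0.0000]
Step 1: x=[6.7500 12.0000 17.2500] v=[-1.0000 0.0000 1.0000]
Step 2: x=[6.3125 12.0000 17.6875] v=[-1.7500 0.0000 1.7500]
Step 3: x=[5.7969 12.0000 18.2031] v=[-2.0625 0.0000 2.0625]
Step 4: x=[5.3321 12.0000 18.6680] v=[-1.8594 0.0000 1.8594]
Step 5: x=[5.0342 12.0000 18.9659] v=[-1.1915 0.0001 1.1914]
Step 6: x=[4.9778 12.0001 19.0223] v=[-0.2257 0.0002 0.2255]
Step 7: x=[5.1770 12.0001 18.8231] v=[0.7966 0.0001 -0.7967]
Step 8: x=[5.5819 12.0001 18.4182] v=[1.6197 0.0000 -1.6197]
Max displacement = 1.0223

Answer: 1.0223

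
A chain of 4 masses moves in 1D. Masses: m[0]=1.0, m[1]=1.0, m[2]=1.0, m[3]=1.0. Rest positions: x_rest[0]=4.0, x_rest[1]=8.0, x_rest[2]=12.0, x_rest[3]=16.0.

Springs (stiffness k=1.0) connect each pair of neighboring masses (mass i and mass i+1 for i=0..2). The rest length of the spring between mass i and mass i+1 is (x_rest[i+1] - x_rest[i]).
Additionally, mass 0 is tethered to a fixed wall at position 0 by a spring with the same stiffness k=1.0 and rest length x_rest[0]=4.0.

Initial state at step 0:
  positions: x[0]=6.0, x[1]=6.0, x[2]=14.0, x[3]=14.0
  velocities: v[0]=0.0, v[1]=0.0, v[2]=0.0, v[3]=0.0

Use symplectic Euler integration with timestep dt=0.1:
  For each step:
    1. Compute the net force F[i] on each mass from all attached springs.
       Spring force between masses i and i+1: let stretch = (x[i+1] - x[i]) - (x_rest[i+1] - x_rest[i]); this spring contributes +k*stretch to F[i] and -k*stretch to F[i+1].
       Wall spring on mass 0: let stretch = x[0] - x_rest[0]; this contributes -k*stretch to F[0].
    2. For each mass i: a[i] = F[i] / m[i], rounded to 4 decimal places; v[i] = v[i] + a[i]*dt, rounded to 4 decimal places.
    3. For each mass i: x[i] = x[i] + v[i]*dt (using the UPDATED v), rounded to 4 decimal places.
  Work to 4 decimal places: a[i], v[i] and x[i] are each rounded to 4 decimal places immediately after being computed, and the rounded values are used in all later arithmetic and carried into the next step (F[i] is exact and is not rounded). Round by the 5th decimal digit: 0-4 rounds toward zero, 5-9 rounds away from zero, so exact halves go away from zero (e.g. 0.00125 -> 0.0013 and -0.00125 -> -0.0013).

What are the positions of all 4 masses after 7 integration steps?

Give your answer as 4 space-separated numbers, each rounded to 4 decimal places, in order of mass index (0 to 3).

Step 0: x=[6.0000 6.0000 14.0000 14.0000] v=[0.0000 0.0000 0.0000 0.0000]
Step 1: x=[5.9400 6.0800 13.9200 14.0400] v=[-0.6000 0.8000 -0.8000 0.4000]
Step 2: x=[5.8220 6.2370 13.7628 14.1188] v=[-1.1800 1.5700 -1.5720 0.7880]
Step 3: x=[5.6499 6.4651 13.5339 14.2340] v=[-1.7207 2.2811 -2.2890 1.1524]
Step 4: x=[5.4295 6.7558 13.2413 14.3822] v=[-2.2042 2.9065 -2.9259 1.4824]
Step 5: x=[5.1681 7.0980 12.8953 14.5590] v=[-2.6145 3.4224 -3.4604 1.7683]
Step 6: x=[4.8743 7.4789 12.5079 14.7592] v=[-2.9383 3.8091 -3.8738 2.0019]
Step 7: x=[4.5578 7.8841 12.0927 14.9769] v=[-3.1653 4.0515 -4.1516 2.1768]

Answer: 4.5578 7.8841 12.0927 14.9769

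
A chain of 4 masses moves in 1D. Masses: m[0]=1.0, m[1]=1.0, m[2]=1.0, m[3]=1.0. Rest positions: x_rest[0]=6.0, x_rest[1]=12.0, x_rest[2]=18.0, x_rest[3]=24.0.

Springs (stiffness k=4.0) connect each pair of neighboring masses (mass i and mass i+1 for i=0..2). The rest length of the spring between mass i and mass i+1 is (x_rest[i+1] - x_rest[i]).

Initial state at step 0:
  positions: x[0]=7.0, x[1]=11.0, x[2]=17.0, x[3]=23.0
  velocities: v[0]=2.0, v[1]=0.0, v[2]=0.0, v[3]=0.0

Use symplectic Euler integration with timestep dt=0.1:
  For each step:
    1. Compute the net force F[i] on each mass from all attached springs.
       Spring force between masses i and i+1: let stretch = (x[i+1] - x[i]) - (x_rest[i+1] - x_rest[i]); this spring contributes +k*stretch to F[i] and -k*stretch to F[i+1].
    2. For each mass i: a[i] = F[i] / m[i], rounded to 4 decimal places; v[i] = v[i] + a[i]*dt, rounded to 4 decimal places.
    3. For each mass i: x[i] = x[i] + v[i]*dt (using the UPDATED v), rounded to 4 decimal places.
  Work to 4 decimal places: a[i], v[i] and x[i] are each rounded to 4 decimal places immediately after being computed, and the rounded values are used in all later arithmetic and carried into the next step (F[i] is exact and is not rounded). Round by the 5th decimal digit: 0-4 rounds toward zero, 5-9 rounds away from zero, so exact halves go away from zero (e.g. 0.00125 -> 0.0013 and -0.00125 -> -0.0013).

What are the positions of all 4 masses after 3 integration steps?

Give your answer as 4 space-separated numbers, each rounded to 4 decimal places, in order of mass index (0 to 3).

Step 0: x=[7.0000 11.0000 17.0000 23.0000] v=[2.0000 0.0000 0.0000 0.0000]
Step 1: x=[7.1200 11.0800 17.0000 23.0000] v=[1.2000 0.8000 0.0000 0.0000]
Step 2: x=[7.1584 11.2384 17.0032 23.0000] v=[0.3840 1.5840 0.0320 0.0000]
Step 3: x=[7.1200 11.4642 17.0157 23.0001] v=[-0.3840 2.2579 0.1248 0.0013]

Answer: 7.1200 11.4642 17.0157 23.0001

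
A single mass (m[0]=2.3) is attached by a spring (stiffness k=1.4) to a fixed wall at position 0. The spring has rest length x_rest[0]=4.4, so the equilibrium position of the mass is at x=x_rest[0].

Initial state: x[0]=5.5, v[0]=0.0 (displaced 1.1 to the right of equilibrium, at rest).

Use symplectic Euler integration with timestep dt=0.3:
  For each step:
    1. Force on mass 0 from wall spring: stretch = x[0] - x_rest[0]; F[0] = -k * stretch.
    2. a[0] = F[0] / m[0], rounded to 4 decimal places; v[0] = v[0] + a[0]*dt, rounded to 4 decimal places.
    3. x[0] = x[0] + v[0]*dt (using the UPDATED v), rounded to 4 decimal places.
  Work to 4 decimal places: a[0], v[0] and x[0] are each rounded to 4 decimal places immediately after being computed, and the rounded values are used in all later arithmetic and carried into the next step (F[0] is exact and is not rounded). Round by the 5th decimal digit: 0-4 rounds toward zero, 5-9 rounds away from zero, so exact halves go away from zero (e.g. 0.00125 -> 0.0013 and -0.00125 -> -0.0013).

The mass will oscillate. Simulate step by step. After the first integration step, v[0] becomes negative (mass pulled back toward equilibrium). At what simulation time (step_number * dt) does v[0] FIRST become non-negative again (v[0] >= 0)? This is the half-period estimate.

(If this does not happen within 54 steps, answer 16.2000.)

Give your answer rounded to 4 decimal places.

Answer: 4.2000

Derivation:
Step 0: x=[5.5000] v=[0.0000]
Step 1: x=[5.4397] v=[-0.2009]
Step 2: x=[5.3225] v=[-0.3908]
Step 3: x=[5.1547] v=[-0.5593]
Step 4: x=[4.9456] v=[-0.6971]
Step 5: x=[4.7066] v=[-0.7967]
Step 6: x=[4.4508] v=[-0.8527]
Step 7: x=[4.1922] v=[-0.8620]
Step 8: x=[3.9450] v=[-0.8241]
Step 9: x=[3.7227] v=[-0.7410]
Step 10: x=[3.5375] v=[-0.6173]
Step 11: x=[3.3996] v=[-0.4598]
Step 12: x=[3.3165] v=[-0.2771]
Step 13: x=[3.2927] v=[-0.0793]
Step 14: x=[3.3296] v=[0.1229]
First v>=0 after going negative at step 14, time=4.2000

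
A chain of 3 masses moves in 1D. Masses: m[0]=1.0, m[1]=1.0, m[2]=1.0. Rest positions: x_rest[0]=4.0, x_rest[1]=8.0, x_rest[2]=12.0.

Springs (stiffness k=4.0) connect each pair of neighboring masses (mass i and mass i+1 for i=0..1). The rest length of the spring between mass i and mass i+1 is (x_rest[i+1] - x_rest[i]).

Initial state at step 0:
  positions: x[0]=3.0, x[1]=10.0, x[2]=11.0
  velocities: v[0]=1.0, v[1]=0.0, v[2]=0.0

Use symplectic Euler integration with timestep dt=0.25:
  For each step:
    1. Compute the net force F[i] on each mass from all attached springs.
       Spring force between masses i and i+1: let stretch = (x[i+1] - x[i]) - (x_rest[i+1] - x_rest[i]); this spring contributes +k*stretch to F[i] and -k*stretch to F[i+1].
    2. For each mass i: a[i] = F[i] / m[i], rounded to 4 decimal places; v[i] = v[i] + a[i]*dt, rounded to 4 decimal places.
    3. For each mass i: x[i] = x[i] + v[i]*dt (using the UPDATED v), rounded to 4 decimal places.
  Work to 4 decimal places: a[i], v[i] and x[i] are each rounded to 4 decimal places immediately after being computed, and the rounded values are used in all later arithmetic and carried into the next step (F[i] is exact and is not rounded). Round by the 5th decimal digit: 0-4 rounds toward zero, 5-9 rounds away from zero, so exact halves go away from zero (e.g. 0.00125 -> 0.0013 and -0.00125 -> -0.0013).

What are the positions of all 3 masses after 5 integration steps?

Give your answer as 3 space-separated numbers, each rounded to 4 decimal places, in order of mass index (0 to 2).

Step 0: x=[3.0000 10.0000 11.0000] v=[1.0000 0.0000 0.0000]
Step 1: x=[4.0000 8.5000 11.7500] v=[4.0000 -6.0000 3.0000]
Step 2: x=[5.1250 6.6875 12.6875] v=[4.5000 -7.2500 3.7500]
Step 3: x=[5.6406 5.9844 13.1250] v=[2.0625 -2.8125 1.7500]
Step 4: x=[5.2422 6.9805 12.7774] v=[-1.5937 3.9843 -1.3906]
Step 5: x=[4.2784 8.9912 11.9805] v=[-3.8554 8.0429 -3.1875]

Answer: 4.2784 8.9912 11.9805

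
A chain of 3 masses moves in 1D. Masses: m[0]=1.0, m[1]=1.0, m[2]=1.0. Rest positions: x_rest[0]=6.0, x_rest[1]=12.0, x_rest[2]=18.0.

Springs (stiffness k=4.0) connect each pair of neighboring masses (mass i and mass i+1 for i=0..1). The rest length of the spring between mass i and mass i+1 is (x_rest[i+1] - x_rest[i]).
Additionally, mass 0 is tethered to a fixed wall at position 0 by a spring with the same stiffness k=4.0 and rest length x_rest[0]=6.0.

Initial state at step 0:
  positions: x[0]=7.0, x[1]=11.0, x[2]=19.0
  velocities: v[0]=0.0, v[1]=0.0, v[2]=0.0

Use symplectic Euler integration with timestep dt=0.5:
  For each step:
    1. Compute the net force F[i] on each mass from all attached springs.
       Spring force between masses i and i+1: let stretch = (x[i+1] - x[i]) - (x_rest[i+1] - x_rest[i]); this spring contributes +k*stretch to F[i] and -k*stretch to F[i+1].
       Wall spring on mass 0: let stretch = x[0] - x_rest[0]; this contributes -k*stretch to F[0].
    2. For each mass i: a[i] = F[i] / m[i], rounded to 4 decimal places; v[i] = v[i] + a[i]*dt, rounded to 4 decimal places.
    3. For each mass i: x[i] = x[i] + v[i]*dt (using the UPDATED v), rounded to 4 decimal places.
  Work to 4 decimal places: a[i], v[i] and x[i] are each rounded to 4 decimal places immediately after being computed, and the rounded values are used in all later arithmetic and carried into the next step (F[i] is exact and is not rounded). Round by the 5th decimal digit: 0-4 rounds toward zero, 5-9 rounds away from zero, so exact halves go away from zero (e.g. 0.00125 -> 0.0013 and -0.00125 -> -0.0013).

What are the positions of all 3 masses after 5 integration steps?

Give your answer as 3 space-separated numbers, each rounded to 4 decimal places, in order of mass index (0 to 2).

Answer: 8.0000 9.0000 19.0000

Derivation:
Step 0: x=[7.0000 11.0000 19.0000] v=[0.0000 0.0000 0.0000]
Step 1: x=[4.0000 15.0000 17.0000] v=[-6.0000 8.0000 -4.0000]
Step 2: x=[8.0000 10.0000 19.0000] v=[8.0000 -10.0000 4.0000]
Step 3: x=[6.0000 12.0000 18.0000] v=[-4.0000 4.0000 -2.0000]
Step 4: x=[4.0000 14.0000 17.0000] v=[-4.0000 4.0000 -2.0000]
Step 5: x=[8.0000 9.0000 19.0000] v=[8.0000 -10.0000 4.0000]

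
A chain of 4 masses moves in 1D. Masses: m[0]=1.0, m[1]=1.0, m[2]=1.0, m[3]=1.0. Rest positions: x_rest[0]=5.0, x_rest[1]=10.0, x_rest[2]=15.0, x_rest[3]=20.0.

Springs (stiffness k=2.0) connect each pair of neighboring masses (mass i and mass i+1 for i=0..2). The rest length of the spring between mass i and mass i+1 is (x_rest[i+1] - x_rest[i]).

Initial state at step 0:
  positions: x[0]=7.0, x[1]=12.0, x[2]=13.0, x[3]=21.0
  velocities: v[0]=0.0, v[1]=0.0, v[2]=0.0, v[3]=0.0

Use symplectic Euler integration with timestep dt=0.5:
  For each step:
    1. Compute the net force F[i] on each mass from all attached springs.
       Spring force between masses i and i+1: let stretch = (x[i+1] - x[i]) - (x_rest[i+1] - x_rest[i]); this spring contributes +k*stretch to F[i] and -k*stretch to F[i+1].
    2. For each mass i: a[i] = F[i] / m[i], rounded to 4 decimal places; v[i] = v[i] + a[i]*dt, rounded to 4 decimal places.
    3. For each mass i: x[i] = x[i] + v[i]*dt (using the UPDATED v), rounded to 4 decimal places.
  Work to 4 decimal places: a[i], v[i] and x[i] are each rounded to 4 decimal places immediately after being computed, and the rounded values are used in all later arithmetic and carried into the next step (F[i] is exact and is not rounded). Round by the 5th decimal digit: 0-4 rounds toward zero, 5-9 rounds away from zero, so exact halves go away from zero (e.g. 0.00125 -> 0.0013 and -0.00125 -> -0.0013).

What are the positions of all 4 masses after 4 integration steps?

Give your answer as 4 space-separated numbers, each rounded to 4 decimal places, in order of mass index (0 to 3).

Step 0: x=[7.0000 12.0000 13.0000 21.0000] v=[0.0000 0.0000 0.0000 0.0000]
Step 1: x=[7.0000 10.0000 16.5000 19.5000] v=[0.0000 -4.0000 7.0000 -3.0000]
Step 2: x=[6.0000 9.7500 18.2500 19.0000] v=[-2.0000 -0.5000 3.5000 -1.0000]
Step 3: x=[4.3750 11.8750 16.1250 20.6250] v=[-3.2500 4.2500 -4.2500 3.2500]
Step 4: x=[4.0000 12.3750 14.1250 22.5000] v=[-0.7500 1.0000 -4.0000 3.7500]

Answer: 4.0000 12.3750 14.1250 22.5000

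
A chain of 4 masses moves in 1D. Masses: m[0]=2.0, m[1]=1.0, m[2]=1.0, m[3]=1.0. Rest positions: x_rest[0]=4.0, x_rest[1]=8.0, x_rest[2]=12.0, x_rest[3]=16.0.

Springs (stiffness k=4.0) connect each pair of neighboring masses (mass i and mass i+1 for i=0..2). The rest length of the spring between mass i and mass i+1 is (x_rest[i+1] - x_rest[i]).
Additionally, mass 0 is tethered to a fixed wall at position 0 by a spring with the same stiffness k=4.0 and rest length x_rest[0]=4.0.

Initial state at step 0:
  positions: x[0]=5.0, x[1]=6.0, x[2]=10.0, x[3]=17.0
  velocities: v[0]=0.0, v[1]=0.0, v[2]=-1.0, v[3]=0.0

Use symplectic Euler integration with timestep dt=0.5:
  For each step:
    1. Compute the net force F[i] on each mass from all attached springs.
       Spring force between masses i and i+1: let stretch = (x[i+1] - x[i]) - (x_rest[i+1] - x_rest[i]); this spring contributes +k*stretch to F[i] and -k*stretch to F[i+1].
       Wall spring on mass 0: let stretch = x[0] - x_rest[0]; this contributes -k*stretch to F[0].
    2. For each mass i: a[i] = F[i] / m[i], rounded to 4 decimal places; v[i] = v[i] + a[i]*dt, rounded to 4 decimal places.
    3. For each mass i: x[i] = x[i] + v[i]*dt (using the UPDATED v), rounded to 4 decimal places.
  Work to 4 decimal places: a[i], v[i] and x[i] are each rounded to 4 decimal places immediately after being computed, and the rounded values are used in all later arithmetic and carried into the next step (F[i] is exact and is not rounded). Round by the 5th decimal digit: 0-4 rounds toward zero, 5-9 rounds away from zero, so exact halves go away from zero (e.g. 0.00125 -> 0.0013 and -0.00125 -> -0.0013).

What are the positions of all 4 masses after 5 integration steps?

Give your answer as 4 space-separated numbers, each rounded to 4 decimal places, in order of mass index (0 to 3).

Answer: 3.3750 8.5000 12.2500 15.0000

Derivation:
Step 0: x=[5.0000 6.0000 10.0000 17.0000] v=[0.0000 0.0000 -1.0000 0.0000]
Step 1: x=[3.0000 9.0000 12.5000 14.0000] v=[-4.0000 6.0000 5.0000 -6.0000]
Step 2: x=[2.5000 9.5000 13.0000 13.5000] v=[-1.0000 1.0000 1.0000 -1.0000]
Step 3: x=[4.2500 6.5000 10.5000 16.5000] v=[3.5000 -6.0000 -5.0000 6.0000]
Step 4: x=[5.0000 5.2500 10.0000 17.5000] v=[1.5000 -2.5000 -1.0000 2.0000]
Step 5: x=[3.3750 8.5000 12.2500 15.0000] v=[-3.2500 6.5000 4.5000 -5.0000]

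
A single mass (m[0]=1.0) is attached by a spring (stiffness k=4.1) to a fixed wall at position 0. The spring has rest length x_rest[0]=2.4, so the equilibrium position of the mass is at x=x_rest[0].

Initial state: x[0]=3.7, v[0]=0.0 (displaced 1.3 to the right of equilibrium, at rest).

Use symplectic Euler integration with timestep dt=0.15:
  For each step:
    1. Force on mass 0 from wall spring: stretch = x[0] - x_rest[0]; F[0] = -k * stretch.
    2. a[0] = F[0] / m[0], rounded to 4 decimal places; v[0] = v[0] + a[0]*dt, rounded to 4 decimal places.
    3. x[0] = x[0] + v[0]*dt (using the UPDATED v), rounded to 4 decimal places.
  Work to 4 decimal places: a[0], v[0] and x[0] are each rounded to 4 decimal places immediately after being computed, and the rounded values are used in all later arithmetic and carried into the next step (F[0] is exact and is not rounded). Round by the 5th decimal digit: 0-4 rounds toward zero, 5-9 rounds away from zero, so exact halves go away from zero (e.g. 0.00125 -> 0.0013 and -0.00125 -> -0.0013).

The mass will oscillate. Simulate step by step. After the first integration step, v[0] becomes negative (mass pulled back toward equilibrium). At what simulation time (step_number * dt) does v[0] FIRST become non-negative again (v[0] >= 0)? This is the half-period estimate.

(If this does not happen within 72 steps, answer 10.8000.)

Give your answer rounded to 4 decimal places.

Step 0: x=[3.7000] v=[0.0000]
Step 1: x=[3.5801] v=[-0.7995]
Step 2: x=[3.3513] v=[-1.5253]
Step 3: x=[3.0348] v=[-2.1103]
Step 4: x=[2.6597] v=[-2.5007]
Step 5: x=[2.2606] v=[-2.6604]
Step 6: x=[1.8744] v=[-2.5747]
Step 7: x=[1.5367] v=[-2.2515]
Step 8: x=[1.2786] v=[-1.7206]
Step 9: x=[1.1240] v=[-1.0309]
Step 10: x=[1.0871] v=[-0.2462]
Step 11: x=[1.1713] v=[0.5612]
First v>=0 after going negative at step 11, time=1.6500

Answer: 1.6500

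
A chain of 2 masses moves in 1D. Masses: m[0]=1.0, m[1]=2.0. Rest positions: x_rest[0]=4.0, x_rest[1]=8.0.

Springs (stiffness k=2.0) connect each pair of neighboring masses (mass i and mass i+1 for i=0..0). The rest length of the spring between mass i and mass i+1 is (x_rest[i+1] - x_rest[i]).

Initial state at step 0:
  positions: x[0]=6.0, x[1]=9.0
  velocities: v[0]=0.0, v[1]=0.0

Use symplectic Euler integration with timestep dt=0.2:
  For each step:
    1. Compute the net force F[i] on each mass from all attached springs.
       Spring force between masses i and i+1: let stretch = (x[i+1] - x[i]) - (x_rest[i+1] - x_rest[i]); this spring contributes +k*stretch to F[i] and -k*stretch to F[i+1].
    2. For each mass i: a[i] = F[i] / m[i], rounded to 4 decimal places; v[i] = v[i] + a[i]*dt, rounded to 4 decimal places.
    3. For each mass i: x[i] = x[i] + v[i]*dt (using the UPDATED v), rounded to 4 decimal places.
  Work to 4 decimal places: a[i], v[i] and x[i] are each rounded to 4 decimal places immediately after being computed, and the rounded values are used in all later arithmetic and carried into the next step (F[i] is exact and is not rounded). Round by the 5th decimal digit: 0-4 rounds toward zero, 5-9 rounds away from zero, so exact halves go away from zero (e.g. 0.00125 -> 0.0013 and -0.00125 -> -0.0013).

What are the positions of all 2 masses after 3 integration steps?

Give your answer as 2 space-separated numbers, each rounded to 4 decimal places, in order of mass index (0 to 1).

Answer: 5.5668 9.2166

Derivation:
Step 0: x=[6.0000 9.0000] v=[0.0000 0.0000]
Step 1: x=[5.9200 9.0400] v=[-0.4000 0.2000]
Step 2: x=[5.7696 9.1152] v=[-0.7520 0.3760]
Step 3: x=[5.5668 9.2166] v=[-1.0138 0.5069]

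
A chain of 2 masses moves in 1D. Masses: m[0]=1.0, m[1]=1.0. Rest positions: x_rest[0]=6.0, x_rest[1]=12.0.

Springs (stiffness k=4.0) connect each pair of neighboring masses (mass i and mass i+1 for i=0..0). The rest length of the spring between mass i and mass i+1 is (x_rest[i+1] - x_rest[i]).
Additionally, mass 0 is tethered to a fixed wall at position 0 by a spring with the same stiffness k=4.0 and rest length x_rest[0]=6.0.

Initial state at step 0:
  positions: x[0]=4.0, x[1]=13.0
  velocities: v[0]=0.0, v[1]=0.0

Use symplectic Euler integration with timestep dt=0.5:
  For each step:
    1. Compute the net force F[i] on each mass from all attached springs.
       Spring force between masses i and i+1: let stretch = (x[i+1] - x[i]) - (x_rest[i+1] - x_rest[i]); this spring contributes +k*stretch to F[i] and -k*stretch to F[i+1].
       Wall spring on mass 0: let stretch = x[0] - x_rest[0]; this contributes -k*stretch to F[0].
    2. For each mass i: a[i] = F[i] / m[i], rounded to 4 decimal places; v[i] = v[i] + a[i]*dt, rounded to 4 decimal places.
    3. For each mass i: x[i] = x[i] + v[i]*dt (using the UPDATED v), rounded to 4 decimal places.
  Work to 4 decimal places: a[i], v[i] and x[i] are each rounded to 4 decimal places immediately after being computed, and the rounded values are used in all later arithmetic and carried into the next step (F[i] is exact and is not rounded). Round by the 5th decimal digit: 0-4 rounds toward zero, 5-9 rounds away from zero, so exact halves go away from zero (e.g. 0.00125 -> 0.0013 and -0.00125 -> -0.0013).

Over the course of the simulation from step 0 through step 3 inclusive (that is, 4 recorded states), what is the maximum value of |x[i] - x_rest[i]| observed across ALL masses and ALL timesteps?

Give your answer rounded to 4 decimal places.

Step 0: x=[4.0000 13.0000] v=[0.0000 0.0000]
Step 1: x=[9.0000 10.0000] v=[10.0000 -6.0000]
Step 2: x=[6.0000 12.0000] v=[-6.0000 4.0000]
Step 3: x=[3.0000 14.0000] v=[-6.0000 4.0000]
Max displacement = 3.0000

Answer: 3.0000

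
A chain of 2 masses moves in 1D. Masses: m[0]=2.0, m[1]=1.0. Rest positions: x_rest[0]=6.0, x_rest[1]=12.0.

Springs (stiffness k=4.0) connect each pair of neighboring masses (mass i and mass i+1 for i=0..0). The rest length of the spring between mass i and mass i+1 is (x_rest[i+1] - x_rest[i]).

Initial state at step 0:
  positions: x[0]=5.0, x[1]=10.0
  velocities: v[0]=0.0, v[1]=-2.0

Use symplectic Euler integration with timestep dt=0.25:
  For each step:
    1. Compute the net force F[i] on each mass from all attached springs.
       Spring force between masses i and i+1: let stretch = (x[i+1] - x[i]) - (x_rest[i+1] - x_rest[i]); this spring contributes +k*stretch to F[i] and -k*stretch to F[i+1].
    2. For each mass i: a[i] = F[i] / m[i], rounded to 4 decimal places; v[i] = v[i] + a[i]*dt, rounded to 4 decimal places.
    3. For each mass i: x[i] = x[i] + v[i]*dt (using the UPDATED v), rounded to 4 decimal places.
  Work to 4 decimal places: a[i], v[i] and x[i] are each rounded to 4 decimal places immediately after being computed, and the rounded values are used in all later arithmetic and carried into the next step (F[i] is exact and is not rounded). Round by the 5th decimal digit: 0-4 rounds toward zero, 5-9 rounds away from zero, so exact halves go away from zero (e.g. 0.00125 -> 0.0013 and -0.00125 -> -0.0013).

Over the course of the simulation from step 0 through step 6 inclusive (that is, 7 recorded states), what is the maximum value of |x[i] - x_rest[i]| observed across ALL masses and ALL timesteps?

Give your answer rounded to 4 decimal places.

Step 0: x=[5.0000 10.0000] v=[0.0000 -2.0000]
Step 1: x=[4.8750 9.7500] v=[-0.5000 -1.0000]
Step 2: x=[4.6094 9.7813] v=[-1.0625 0.1250]
Step 3: x=[4.2403 10.0196] v=[-1.4766 0.9531]
Step 4: x=[3.8436 10.3131] v=[-1.5870 1.1738]
Step 5: x=[3.5055 10.4892] v=[-1.3523 0.7043]
Step 6: x=[3.2904 10.4194] v=[-0.8605 -0.2794]
Max displacement = 2.7096

Answer: 2.7096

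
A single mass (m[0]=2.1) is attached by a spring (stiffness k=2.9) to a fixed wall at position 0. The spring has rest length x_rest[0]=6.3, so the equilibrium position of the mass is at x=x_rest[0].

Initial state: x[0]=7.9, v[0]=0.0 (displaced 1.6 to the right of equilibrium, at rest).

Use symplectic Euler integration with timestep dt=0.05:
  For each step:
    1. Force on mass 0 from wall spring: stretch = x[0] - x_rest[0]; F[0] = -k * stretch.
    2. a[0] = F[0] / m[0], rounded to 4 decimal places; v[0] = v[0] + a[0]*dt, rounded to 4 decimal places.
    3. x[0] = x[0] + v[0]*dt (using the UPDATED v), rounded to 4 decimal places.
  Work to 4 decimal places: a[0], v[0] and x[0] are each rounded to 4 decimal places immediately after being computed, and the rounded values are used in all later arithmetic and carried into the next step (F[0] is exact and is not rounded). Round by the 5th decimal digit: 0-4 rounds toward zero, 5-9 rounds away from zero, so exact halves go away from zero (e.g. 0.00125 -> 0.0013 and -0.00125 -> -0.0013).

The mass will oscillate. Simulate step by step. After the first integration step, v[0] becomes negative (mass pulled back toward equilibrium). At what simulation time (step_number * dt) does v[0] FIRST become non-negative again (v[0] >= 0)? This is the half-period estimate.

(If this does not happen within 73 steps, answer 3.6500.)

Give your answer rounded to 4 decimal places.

Answer: 2.7000

Derivation:
Step 0: x=[7.9000] v=[0.0000]
Step 1: x=[7.8945] v=[-0.1105]
Step 2: x=[7.8835] v=[-0.2206]
Step 3: x=[7.8670] v=[-0.3299]
Step 4: x=[7.8451] v=[-0.4381]
Step 5: x=[7.8179] v=[-0.5448]
Step 6: x=[7.7854] v=[-0.6496]
Step 7: x=[7.7478] v=[-0.7522]
Step 8: x=[7.7052] v=[-0.8522]
Step 9: x=[7.6577] v=[-0.9492]
Step 10: x=[7.6056] v=[-1.0429]
Step 11: x=[7.5489] v=[-1.1331]
Step 12: x=[7.4879] v=[-1.2193]
Step 13: x=[7.4228] v=[-1.3013]
Step 14: x=[7.3539] v=[-1.3788]
Step 15: x=[7.2813] v=[-1.4516]
Step 16: x=[7.2053] v=[-1.5194]
Step 17: x=[7.1262] v=[-1.5819]
Step 18: x=[7.0443] v=[-1.6389]
Step 19: x=[6.9598] v=[-1.6903]
Step 20: x=[6.8730] v=[-1.7359]
Step 21: x=[6.7842] v=[-1.7755]
Step 22: x=[6.6938] v=[-1.8089]
Step 23: x=[6.6020] v=[-1.8361]
Step 24: x=[6.5092] v=[-1.8570]
Step 25: x=[6.4156] v=[-1.8714]
Step 26: x=[6.3216] v=[-1.8794]
Step 27: x=[6.2276] v=[-1.8809]
Step 28: x=[6.1338] v=[-1.8759]
Step 29: x=[6.0406] v=[-1.8644]
Step 30: x=[5.9483] v=[-1.8465]
Step 31: x=[5.8572] v=[-1.8222]
Step 32: x=[5.7676] v=[-1.7916]
Step 33: x=[5.6799] v=[-1.7548]
Step 34: x=[5.5943] v=[-1.7120]
Step 35: x=[5.5111] v=[-1.6633]
Step 36: x=[5.4307] v=[-1.6088]
Step 37: x=[5.3533] v=[-1.5488]
Step 38: x=[5.2791] v=[-1.4834]
Step 39: x=[5.2085] v=[-1.4129]
Step 40: x=[5.1416] v=[-1.3375]
Step 41: x=[5.0787] v=[-1.2575]
Step 42: x=[5.0200] v=[-1.1732]
Step 43: x=[4.9658] v=[-1.0848]
Step 44: x=[4.9162] v=[-0.9927]
Step 45: x=[4.8713] v=[-0.8972]
Step 46: x=[4.8314] v=[-0.7986]
Step 47: x=[4.7965] v=[-0.6972]
Step 48: x=[4.7668] v=[-0.5934]
Step 49: x=[4.7424] v=[-0.4875]
Step 50: x=[4.7234] v=[-0.3800]
Step 51: x=[4.7098] v=[-0.2711]
Step 52: x=[4.7017] v=[-0.1613]
Step 53: x=[4.6992] v=[-0.0509]
Step 54: x=[4.7022] v=[0.0596]
First v>=0 after going negative at step 54, time=2.7000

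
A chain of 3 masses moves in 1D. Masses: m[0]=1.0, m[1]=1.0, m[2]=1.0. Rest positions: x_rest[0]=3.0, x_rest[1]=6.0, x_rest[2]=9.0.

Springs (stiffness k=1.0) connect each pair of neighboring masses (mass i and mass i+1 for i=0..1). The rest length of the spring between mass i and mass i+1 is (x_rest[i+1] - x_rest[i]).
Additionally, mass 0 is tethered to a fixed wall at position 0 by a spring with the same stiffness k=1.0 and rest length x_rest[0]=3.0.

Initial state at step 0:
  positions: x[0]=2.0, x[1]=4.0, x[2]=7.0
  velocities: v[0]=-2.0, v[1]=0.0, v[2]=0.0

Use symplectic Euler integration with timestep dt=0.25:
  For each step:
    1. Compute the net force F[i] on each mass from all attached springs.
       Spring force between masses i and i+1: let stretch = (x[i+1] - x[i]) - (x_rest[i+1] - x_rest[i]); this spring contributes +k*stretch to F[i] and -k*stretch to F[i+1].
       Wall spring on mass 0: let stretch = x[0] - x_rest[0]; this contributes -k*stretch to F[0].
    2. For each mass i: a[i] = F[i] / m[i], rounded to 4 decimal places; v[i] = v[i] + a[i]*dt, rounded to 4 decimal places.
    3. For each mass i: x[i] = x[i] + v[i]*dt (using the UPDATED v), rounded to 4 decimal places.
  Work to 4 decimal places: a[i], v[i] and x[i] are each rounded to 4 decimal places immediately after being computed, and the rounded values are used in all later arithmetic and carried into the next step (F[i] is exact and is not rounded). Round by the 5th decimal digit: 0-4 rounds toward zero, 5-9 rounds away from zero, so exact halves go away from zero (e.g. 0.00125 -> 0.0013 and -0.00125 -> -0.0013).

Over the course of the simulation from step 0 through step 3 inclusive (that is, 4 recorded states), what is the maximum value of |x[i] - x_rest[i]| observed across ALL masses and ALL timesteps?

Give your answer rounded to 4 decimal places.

Step 0: x=[2.0000 4.0000 7.0000] v=[-2.0000 0.0000 0.0000]
Step 1: x=[1.5000 4.0625 7.0000] v=[-2.0000 0.2500 0.0000]
Step 2: x=[1.0664 4.1485 7.0039] v=[-1.7344 0.3438 0.0156]
Step 3: x=[0.7588 4.2203 7.0169] v=[-1.2305 0.2871 0.0518]
Max displacement = 2.2412

Answer: 2.2412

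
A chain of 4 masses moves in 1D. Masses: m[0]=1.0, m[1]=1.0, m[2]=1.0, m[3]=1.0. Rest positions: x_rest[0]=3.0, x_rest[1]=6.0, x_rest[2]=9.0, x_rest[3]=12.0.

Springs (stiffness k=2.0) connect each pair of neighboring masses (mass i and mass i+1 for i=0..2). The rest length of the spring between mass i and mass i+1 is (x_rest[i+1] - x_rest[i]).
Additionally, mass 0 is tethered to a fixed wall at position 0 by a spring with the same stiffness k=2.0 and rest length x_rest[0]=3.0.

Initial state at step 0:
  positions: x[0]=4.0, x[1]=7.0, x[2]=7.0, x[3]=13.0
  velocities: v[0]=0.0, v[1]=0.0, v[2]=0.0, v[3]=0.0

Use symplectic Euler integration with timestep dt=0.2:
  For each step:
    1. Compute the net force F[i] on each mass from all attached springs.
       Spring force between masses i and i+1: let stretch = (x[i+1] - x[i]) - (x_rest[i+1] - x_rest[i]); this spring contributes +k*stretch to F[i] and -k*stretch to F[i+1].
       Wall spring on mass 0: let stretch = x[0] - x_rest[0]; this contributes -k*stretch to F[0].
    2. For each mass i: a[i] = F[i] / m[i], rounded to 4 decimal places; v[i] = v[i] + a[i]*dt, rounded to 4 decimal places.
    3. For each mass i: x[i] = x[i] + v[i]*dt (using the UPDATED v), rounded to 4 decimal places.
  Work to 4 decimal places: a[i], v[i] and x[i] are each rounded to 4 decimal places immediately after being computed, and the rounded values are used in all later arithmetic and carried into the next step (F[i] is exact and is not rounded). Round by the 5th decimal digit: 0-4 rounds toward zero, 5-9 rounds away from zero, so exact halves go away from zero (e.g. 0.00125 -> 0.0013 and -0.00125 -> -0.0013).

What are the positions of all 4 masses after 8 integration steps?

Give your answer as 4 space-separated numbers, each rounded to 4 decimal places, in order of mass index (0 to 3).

Step 0: x=[4.0000 7.0000 7.0000 13.0000] v=[0.0000 0.0000 0.0000 0.0000]
Step 1: x=[3.9200 6.7600 7.4800 12.7600] v=[-0.4000 -1.2000 2.4000 -1.2000]
Step 2: x=[3.7536 6.3504 8.3248 12.3376] v=[-0.8320 -2.0480 4.2240 -2.1120]
Step 3: x=[3.4947 5.8910 9.3327 11.8342] v=[-1.2947 -2.2970 5.0394 -2.5171]
Step 4: x=[3.1479 5.5152 10.2654 11.3707] v=[-1.7341 -1.8788 4.6633 -2.3177]
Step 5: x=[2.7386 5.3301 10.9065 11.0587] v=[-2.0463 -0.9256 3.2053 -1.5598]
Step 6: x=[2.3176 5.3838 11.1136 10.9746] v=[-2.1051 0.2684 1.0356 -0.4207]
Step 7: x=[1.9565 5.6506 10.8512 11.1416] v=[-1.8057 1.3338 -1.3119 0.8349]
Step 8: x=[1.7344 6.0379 10.1960 11.5253] v=[-1.1107 1.9364 -3.2760 1.9187]

Answer: 1.7344 6.0379 10.1960 11.5253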